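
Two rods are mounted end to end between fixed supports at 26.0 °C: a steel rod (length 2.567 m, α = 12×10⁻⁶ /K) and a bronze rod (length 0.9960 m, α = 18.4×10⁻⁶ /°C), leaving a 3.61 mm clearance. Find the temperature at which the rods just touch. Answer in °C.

Gap closes when ΔL₁ + ΔL₂ = 3.61 mm = 3.61×10⁻³ m
(α₁L₁ + α₂L₂)ΔT = g
α₁L₁ + α₂L₂ = 12×10⁻⁶×2.567 + 18.4×10⁻⁶×0.9960 = 4.91304×10⁻⁵ m/K
ΔT = 3.61×10⁻³ / 4.91304×10⁻⁵ = 73.478 K
T = 26.0 + 73.478 = 99.478 °C

T = 99.5 °C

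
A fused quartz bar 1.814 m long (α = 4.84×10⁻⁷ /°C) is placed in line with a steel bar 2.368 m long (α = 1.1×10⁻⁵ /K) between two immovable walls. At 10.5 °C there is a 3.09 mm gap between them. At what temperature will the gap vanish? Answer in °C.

T = 125 °C

Gap closes when ΔL₁ + ΔL₂ = 3.09 mm = 3.09×10⁻³ m
(α₁L₁ + α₂L₂)ΔT = g
α₁L₁ + α₂L₂ = 4.84×10⁻⁷×1.814 + 1.1×10⁻⁵×2.368 = 2.6925976×10⁻⁵ m/K
ΔT = 3.09×10⁻³ / 2.6925976×10⁻⁵ = 114.76 K
T = 10.5 + 114.76 = 125.26 °C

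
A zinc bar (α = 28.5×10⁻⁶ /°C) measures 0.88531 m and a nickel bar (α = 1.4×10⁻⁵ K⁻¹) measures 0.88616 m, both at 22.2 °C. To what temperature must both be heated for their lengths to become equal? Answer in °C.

L₁(1 + α₁ΔT) = L₂(1 + α₂ΔT) ⇒ ΔT = (L₂ − L₁)/(α₁L₁ − α₂L₂)
L₂ − L₁ = 0.88616 − 0.88531 = 8.50×10⁻⁴ m
α₁L₁ − α₂L₂ = 28.5×10⁻⁶×0.88531 − 1.4×10⁻⁵×0.88616 = 1.2825095×10⁻⁵ m/K
ΔT = 8.50×10⁻⁴ / 1.2825095×10⁻⁵ = 66.2763 K
T = 22.2 + 66.2763 = 88.4763 °C

T = 88.48 °C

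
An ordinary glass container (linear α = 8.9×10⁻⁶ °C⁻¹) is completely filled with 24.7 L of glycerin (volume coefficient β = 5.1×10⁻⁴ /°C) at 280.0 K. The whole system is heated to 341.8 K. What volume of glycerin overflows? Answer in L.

0.738 L

The container also expands: β_container ≈ 3α = 2.67×10⁻⁵ /K
Net overflow = V₀(β_liq − 3α_cont)ΔT
β − 3α = 5.10×10⁻⁴ − 2.67×10⁻⁵ = 4.833×10⁻⁴ /K; ΔT = 61.8 K
ΔV = 24.7 × 4.833×10⁻⁴ × 61.8 = 0.738 L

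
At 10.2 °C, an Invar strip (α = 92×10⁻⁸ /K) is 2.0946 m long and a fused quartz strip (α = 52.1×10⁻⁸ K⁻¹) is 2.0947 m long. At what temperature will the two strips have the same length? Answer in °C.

Equal length when α₁L₁ΔT − α₂L₂ΔT = L₂ − L₁ = 1.00×10⁻⁴ m
α₁L₁ = 1.927032×10⁻⁶, α₂L₂ = 1.0913387×10⁻⁶ → Δ(αL) = 8.356933×10⁻⁷ m/K
ΔT = 1.00×10⁻⁴ / 8.356933×10⁻⁷ = 119.661 K, so T = 10.2 + 119.661 = 129.861 °C

T = 129.9 °C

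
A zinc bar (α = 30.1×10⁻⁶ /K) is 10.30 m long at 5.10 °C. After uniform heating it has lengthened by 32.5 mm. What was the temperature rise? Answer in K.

ΔL = αL₀ΔT ⇒ ΔT = ΔL / (αL₀)
ΔT = 32.5×10⁻³ m / (30.1×10⁻⁶ × 10.30 m) = 104.83 K

ΔT = 105 K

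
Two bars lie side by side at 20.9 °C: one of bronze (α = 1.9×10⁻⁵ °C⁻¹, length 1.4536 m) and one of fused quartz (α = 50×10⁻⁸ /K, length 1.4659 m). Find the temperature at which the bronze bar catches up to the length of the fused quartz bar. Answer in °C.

T = 478.4 °C

L₁(1 + α₁ΔT) = L₂(1 + α₂ΔT) ⇒ ΔT = (L₂ − L₁)/(α₁L₁ − α₂L₂)
L₂ − L₁ = 1.4659 − 1.4536 = 1.23×10⁻² m
α₁L₁ − α₂L₂ = 1.9×10⁻⁵×1.4536 − 50×10⁻⁸×1.4659 = 2.688545×10⁻⁵ m/K
ΔT = 1.23×10⁻² / 2.688545×10⁻⁵ = 457.497 K
T = 20.9 + 457.497 = 478.397 °C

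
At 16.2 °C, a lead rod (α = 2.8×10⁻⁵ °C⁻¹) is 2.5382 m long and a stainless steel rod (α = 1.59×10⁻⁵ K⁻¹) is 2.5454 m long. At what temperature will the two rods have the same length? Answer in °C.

T = 251.5 °C

L₁(1 + α₁ΔT) = L₂(1 + α₂ΔT) ⇒ ΔT = (L₂ − L₁)/(α₁L₁ − α₂L₂)
L₂ − L₁ = 2.5454 − 2.5382 = 7.20×10⁻³ m
α₁L₁ − α₂L₂ = 2.8×10⁻⁵×2.5382 − 1.59×10⁻⁵×2.5454 = 3.059774×10⁻⁵ m/K
ΔT = 7.20×10⁻³ / 3.059774×10⁻⁵ = 235.311 K
T = 16.2 + 235.311 = 251.511 °C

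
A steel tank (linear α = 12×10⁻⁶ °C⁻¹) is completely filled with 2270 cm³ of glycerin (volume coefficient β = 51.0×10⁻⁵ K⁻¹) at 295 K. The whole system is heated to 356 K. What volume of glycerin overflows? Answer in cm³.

65.6 cm³

The tank also expands: β_container ≈ 3α = 3.6×10⁻⁵ /K
Net overflow = V₀(β_liq − 3α_cont)ΔT
β − 3α = 5.10×10⁻⁴ − 3.6×10⁻⁵ = 4.74×10⁻⁴ /K; ΔT = 61 K
ΔV = 2270 × 4.74×10⁻⁴ × 61 = 65.6 cm³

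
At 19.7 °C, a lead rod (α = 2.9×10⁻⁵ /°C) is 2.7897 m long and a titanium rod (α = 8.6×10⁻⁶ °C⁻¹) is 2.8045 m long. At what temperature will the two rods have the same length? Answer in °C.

T = 280.3 °C

L₁(1 + α₁ΔT) = L₂(1 + α₂ΔT) ⇒ ΔT = (L₂ − L₁)/(α₁L₁ − α₂L₂)
L₂ − L₁ = 2.8045 − 2.7897 = 1.48×10⁻² m
α₁L₁ − α₂L₂ = 2.9×10⁻⁵×2.7897 − 8.6×10⁻⁶×2.8045 = 5.67826×10⁻⁵ m/K
ΔT = 1.48×10⁻² / 5.67826×10⁻⁵ = 260.643 K
T = 19.7 + 260.643 = 280.343 °C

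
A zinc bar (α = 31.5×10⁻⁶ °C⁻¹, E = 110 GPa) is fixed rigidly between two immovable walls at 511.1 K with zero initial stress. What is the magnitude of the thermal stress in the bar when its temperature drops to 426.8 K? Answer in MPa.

σ = 292 MPa

Fully constrained: the free strain ε = αΔT is blocked, so σ = Eε = EαΔT.
|ΔT| = 84.3 K
σ = 110×10⁹ × 31.5×10⁻⁶ × 84.3 = 2.92×10⁸ Pa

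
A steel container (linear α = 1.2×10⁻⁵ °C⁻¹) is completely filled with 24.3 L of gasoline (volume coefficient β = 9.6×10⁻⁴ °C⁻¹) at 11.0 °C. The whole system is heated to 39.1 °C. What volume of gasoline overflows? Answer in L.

0.631 L

The container also expands: β_container ≈ 3α = 3.6×10⁻⁵ /K
Net overflow = V₀(β_liq − 3α_cont)ΔT
β − 3α = 9.60×10⁻⁴ − 3.6×10⁻⁵ = 9.24×10⁻⁴ /K; ΔT = 28.1 K
ΔV = 24.3 × 9.24×10⁻⁴ × 28.1 = 0.631 L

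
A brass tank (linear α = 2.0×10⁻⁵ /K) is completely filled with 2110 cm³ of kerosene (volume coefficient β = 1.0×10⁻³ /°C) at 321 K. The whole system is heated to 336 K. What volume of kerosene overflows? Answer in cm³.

The tank also expands: β_container ≈ 3α = 6.0×10⁻⁵ /K
Net overflow = V₀(β_liq − 3α_cont)ΔT
β − 3α = 1.00×10⁻³ − 6.0×10⁻⁵ = 9.40×10⁻⁴ /K; ΔT = 15 K
ΔV = 2110 × 9.40×10⁻⁴ × 15 = 29.8 cm³

29.8 cm³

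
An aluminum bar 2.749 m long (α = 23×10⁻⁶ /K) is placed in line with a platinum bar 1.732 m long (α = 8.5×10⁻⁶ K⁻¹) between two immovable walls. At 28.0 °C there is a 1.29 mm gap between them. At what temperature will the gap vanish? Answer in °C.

α₁L₁ = 6.3227×10⁻⁵ m/K, α₂L₂ = 1.4722×10⁻⁵ m/K → total 7.7949×10⁻⁵ m/K
ΔT = g/(α₁L₁+α₂L₂) = 1.29×10⁻³ / 7.7949×10⁻⁵ = 16.549 K
T = 28.0 + 16.549 = 44.549 °C

T = 44.5 °C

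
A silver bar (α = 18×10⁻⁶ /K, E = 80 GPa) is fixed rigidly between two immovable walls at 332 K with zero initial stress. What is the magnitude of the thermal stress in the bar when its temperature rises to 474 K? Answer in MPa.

σ = 204 MPa

Fully constrained: the free strain ε = αΔT is blocked, so σ = Eε = EαΔT.
|ΔT| = 142 K
σ = 80.0×10⁹ × 18×10⁻⁶ × 142 = 2.04×10⁸ Pa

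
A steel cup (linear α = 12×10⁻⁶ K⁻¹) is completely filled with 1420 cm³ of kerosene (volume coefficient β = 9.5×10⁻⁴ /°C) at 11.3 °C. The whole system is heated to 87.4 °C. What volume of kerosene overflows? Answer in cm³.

98.8 cm³

The cup also expands: β_container ≈ 3α = 3.6×10⁻⁵ /K
Net overflow = V₀(β_liq − 3α_cont)ΔT
β − 3α = 9.50×10⁻⁴ − 3.6×10⁻⁵ = 9.14×10⁻⁴ /K; ΔT = 76.1 K
ΔV = 1420 × 9.14×10⁻⁴ × 76.1 = 98.8 cm³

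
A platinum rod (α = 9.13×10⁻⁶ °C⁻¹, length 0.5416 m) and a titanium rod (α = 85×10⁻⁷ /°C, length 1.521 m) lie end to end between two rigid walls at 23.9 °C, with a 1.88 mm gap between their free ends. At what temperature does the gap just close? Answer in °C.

T = 129 °C

Gap closes when ΔL₁ + ΔL₂ = 1.88 mm = 1.88×10⁻³ m
(α₁L₁ + α₂L₂)ΔT = g
α₁L₁ + α₂L₂ = 9.13×10⁻⁶×0.5416 + 85×10⁻⁷×1.521 = 1.7873308×10⁻⁵ m/K
ΔT = 1.88×10⁻³ / 1.7873308×10⁻⁵ = 105.18 K
T = 23.9 + 105.18 = 129.08 °C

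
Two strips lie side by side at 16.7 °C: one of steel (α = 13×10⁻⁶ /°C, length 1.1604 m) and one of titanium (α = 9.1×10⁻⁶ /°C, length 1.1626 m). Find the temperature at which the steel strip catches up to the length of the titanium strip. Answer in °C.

T = 505.0 °C

Equal length when α₁L₁ΔT − α₂L₂ΔT = L₂ − L₁ = 2.20×10⁻³ m
α₁L₁ = 1.50852×10⁻⁵, α₂L₂ = 1.057966×10⁻⁵ → Δ(αL) = 4.50554×10⁻⁶ m/K
ΔT = 2.20×10⁻³ / 4.50554×10⁻⁶ = 488.288 K, so T = 16.7 + 488.288 = 504.988 °C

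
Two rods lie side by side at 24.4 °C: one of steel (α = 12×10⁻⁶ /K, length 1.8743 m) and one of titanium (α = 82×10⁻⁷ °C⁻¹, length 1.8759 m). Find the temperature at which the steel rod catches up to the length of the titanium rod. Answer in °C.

T = 249.5 °C

L₁(1 + α₁ΔT) = L₂(1 + α₂ΔT) ⇒ ΔT = (L₂ − L₁)/(α₁L₁ − α₂L₂)
L₂ − L₁ = 1.8759 − 1.8743 = 1.60×10⁻³ m
α₁L₁ − α₂L₂ = 12×10⁻⁶×1.8743 − 82×10⁻⁷×1.8759 = 7.10922×10⁻⁶ m/K
ΔT = 1.60×10⁻³ / 7.10922×10⁻⁶ = 225.060 K
T = 24.4 + 225.060 = 249.460 °C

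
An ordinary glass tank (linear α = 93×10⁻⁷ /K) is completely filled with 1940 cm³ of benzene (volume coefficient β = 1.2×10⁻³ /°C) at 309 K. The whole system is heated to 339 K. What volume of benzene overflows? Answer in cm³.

68.2 cm³

The tank also expands: β_container ≈ 3α = 2.79×10⁻⁵ /K
Net overflow = V₀(β_liq − 3α_cont)ΔT
β − 3α = 1.20×10⁻³ − 2.79×10⁻⁵ = 1.1721×10⁻³ /K; ΔT = 30 K
ΔV = 1940 × 1.1721×10⁻³ × 30 = 68.2 cm³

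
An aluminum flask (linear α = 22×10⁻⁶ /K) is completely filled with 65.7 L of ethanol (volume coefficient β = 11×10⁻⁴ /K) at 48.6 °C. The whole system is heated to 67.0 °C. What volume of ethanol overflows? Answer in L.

The flask also expands: β_container ≈ 3α = 6.6×10⁻⁵ /K
Net overflow = V₀(β_liq − 3α_cont)ΔT
β − 3α = 1.10×10⁻³ − 6.6×10⁻⁵ = 1.034×10⁻³ /K; ΔT = 18.4 K
ΔV = 65.7 × 1.034×10⁻³ × 18.4 = 1.25 L

1.25 L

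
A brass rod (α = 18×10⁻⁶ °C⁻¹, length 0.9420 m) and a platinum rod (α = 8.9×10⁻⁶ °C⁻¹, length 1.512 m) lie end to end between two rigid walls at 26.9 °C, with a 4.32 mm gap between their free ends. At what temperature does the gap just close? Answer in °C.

Gap closes when ΔL₁ + ΔL₂ = 4.32 mm = 4.32×10⁻³ m
(α₁L₁ + α₂L₂)ΔT = g
α₁L₁ + α₂L₂ = 18×10⁻⁶×0.9420 + 8.9×10⁻⁶×1.512 = 3.04128×10⁻⁵ m/K
ΔT = 4.32×10⁻³ / 3.04128×10⁻⁵ = 142.05 K
T = 26.9 + 142.05 = 168.95 °C

T = 169 °C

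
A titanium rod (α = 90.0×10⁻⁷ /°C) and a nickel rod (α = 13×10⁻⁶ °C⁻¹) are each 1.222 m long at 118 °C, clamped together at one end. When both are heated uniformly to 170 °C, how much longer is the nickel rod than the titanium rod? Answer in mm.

0.254 mm

ΔT = 52 K
titanium: ΔL = 90.0×10⁻⁷ × 1.222 m × 52 = 5.7190×10⁻⁴ m = 0.57190 mm
nickel: ΔL = 13×10⁻⁶ × 1.222 m × 52 = 8.2607×10⁻⁴ m = 0.82607 mm
difference = 0.82607 − 0.57190 = 0.25417 mm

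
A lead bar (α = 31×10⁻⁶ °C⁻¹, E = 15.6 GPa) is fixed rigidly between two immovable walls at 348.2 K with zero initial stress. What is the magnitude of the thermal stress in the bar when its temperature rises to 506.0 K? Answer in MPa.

Fully constrained: the free strain ε = αΔT is blocked, so σ = Eε = EαΔT.
|ΔT| = 157.8 K
σ = 15.6×10⁹ × 31×10⁻⁶ × 157.8 = 7.63×10⁷ Pa

σ = 76.3 MPa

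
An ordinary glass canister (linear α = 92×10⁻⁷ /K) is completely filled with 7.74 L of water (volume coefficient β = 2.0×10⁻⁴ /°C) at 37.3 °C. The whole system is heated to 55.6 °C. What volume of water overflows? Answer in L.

The canister also expands: β_container ≈ 3α = 2.76×10⁻⁵ /K
Net overflow = V₀(β_liq − 3α_cont)ΔT
β − 3α = 2.00×10⁻⁴ − 2.76×10⁻⁵ = 1.724×10⁻⁴ /K; ΔT = 18.3 K
ΔV = 7.74 × 1.724×10⁻⁴ × 18.3 = 0.0244 L

0.0244 L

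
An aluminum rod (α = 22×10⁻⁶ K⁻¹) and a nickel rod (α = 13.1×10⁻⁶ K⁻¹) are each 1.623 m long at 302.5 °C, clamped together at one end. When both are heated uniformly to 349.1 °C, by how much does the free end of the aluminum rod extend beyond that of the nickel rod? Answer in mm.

0.673 mm

ΔT = 46.6 K
aluminum: ΔL = 22×10⁻⁶ × 1.623 m × 46.6 = 1.6639×10⁻³ m = 1.6639 mm
nickel: ΔL = 13.1×10⁻⁶ × 1.623 m × 46.6 = 9.9078×10⁻⁴ m = 0.99078 mm
difference = 1.6639 − 0.99078 = 0.67312 mm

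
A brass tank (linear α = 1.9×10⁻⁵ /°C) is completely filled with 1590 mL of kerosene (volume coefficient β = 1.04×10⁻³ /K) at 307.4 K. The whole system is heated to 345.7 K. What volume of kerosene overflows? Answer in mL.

The tank also expands: β_container ≈ 3α = 5.7×10⁻⁵ /K
Net overflow = V₀(β_liq − 3α_cont)ΔT
β − 3α = 1.04×10⁻³ − 5.7×10⁻⁵ = 9.83×10⁻⁴ /K; ΔT = 38.3 K
ΔV = 1590 × 9.83×10⁻⁴ × 38.3 = 59.9 mL

59.9 mL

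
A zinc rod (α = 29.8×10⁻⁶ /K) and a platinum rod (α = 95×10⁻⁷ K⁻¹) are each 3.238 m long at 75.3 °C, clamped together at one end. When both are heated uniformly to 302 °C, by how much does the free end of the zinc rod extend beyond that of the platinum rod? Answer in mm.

ΔT = 226.7 K
zinc: ΔL = 29.8×10⁻⁶ × 3.238 m × 226.7 = 2.1875×10⁻² m = 21.875 mm
platinum: ΔL = 95×10⁻⁷ × 3.238 m × 226.7 = 6.9735×10⁻³ m = 6.9735 mm
difference = 21.875 − 6.9735 = 14.9015 mm

14.9 mm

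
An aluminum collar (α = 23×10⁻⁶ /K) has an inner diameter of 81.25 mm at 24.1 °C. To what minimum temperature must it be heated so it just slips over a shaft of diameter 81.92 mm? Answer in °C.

Required Δd = 81.92 − 81.25 = 0.67 mm
Δd = αd₀ΔT ⇒ ΔT = Δd/(αd₀) = 0.67 / (23×10⁻⁶ × 81.25) = 358.53 K
T_min = 24.1 + 358.53 = 382.63 °C

T = 383 °C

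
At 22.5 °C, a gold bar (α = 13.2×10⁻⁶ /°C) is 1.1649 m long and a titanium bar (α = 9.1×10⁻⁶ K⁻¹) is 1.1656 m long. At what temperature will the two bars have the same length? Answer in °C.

T = 169.3 °C

L₁(1 + α₁ΔT) = L₂(1 + α₂ΔT) ⇒ ΔT = (L₂ − L₁)/(α₁L₁ − α₂L₂)
L₂ − L₁ = 1.1656 − 1.1649 = 7.00×10⁻⁴ m
α₁L₁ − α₂L₂ = 13.2×10⁻⁶×1.1649 − 9.1×10⁻⁶×1.1656 = 4.76972×10⁻⁶ m/K
ΔT = 7.00×10⁻⁴ / 4.76972×10⁻⁶ = 146.759 K
T = 22.5 + 146.759 = 169.259 °C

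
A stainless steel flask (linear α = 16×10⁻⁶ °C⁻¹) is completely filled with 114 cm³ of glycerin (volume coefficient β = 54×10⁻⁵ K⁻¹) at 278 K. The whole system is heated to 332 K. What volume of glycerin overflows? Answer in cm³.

The flask also expands: β_container ≈ 3α = 4.8×10⁻⁵ /K
Net overflow = V₀(β_liq − 3α_cont)ΔT
β − 3α = 5.40×10⁻⁴ − 4.8×10⁻⁵ = 4.92×10⁻⁴ /K; ΔT = 54 K
ΔV = 114 × 4.92×10⁻⁴ × 54 = 3.03 cm³

3.03 cm³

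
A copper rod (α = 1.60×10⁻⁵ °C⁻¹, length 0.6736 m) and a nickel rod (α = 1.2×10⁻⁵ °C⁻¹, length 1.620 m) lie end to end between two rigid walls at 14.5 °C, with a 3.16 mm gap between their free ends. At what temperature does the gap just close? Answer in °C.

α₁L₁ = 1.07776×10⁻⁵ m/K, α₂L₂ = 1.944×10⁻⁵ m/K → total 3.02176×10⁻⁵ m/K
ΔT = g/(α₁L₁+α₂L₂) = 3.16×10⁻³ / 3.02176×10⁻⁵ = 104.57 K
T = 14.5 + 104.57 = 119.07 °C

T = 119 °C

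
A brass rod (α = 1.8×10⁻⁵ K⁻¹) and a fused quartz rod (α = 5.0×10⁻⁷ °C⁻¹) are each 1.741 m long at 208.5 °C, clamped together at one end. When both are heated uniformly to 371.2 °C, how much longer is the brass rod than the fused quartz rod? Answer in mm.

4.96 mm

ΔT = 162.7 K
brass: ΔL = 1.8×10⁻⁵ × 1.741 m × 162.7 = 5.0987×10⁻³ m = 5.0987 mm
fused quartz: ΔL = 5.0×10⁻⁷ × 1.741 m × 162.7 = 1.4163×10⁻⁴ m = 0.14163 mm
difference = 5.0987 − 0.14163 = 4.95707 mm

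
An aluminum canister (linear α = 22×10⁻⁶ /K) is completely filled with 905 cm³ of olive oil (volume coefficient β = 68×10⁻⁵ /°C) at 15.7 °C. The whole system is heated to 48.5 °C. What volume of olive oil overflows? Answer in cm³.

18.2 cm³

The canister also expands: β_container ≈ 3α = 6.6×10⁻⁵ /K
Net overflow = V₀(β_liq − 3α_cont)ΔT
β − 3α = 6.80×10⁻⁴ − 6.6×10⁻⁵ = 6.14×10⁻⁴ /K; ΔT = 32.8 K
ΔV = 905 × 6.14×10⁻⁴ × 32.8 = 18.2 cm³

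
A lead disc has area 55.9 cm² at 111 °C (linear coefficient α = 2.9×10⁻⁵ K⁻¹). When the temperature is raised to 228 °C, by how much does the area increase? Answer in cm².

Area coefficient ≈ 2α; |ΔT| = 117 K
ΔA = 2αA₀ΔT = 2(2.9×10⁻⁵)(55.9)(117) = 0.379 cm²

ΔA = 0.379 cm²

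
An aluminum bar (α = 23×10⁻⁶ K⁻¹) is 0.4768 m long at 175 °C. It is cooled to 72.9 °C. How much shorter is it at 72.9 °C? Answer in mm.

ΔL = 1.12 mm

|ΔT| = |72.9 − 175| = 102.1 K
ΔL = αL₀ΔT = (23×10⁻⁶)(0.4768)(102.1) = 1.12×10⁻³ m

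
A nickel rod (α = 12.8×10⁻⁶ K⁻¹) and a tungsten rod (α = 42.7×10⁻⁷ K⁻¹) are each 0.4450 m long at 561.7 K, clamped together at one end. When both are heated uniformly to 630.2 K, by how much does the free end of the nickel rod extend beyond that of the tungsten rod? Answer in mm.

0.260 mm

ΔT = 68.5 K
nickel: ΔL = 12.8×10⁻⁶ × 0.4450 m × 68.5 = 3.9018×10⁻⁴ m = 0.39018 mm
tungsten: ΔL = 42.7×10⁻⁷ × 0.4450 m × 68.5 = 1.3016×10⁻⁴ m = 0.13016 mm
difference = 0.39018 − 0.13016 = 0.26002 mm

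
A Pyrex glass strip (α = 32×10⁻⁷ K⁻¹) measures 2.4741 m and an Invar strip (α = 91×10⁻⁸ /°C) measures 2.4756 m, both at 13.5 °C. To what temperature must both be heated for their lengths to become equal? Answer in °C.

T = 278.3 °C

Equal length when α₁L₁ΔT − α₂L₂ΔT = L₂ − L₁ = 1.50×10⁻³ m
α₁L₁ = 7.91712×10⁻⁶, α₂L₂ = 2.252796×10⁻⁶ → Δ(αL) = 5.664324×10⁻⁶ m/K
ΔT = 1.50×10⁻³ / 5.664324×10⁻⁶ = 264.815 K, so T = 13.5 + 264.815 = 278.315 °C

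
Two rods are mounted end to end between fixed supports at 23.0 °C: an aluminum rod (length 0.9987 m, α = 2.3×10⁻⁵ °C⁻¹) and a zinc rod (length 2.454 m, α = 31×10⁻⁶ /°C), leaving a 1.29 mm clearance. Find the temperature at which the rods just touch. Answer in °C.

Gap closes when ΔL₁ + ΔL₂ = 1.29 mm = 1.29×10⁻³ m
(α₁L₁ + α₂L₂)ΔT = g
α₁L₁ + α₂L₂ = 2.3×10⁻⁵×0.9987 + 31×10⁻⁶×2.454 = 9.90441×10⁻⁵ m/K
ΔT = 1.29×10⁻³ / 9.90441×10⁻⁵ = 13.025 K
T = 23.0 + 13.025 = 36.025 °C

T = 36.0 °C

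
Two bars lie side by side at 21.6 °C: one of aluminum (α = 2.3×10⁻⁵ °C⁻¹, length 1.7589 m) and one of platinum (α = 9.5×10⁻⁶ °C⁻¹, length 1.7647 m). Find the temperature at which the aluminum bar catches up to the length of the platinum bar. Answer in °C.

T = 266.4 °C

L₁(1 + α₁ΔT) = L₂(1 + α₂ΔT) ⇒ ΔT = (L₂ − L₁)/(α₁L₁ − α₂L₂)
L₂ − L₁ = 1.7647 − 1.7589 = 5.80×10⁻³ m
α₁L₁ − α₂L₂ = 2.3×10⁻⁵×1.7589 − 9.5×10⁻⁶×1.7647 = 2.369005×10⁻⁵ m/K
ΔT = 5.80×10⁻³ / 2.369005×10⁻⁵ = 244.829 K
T = 21.6 + 244.829 = 266.429 °C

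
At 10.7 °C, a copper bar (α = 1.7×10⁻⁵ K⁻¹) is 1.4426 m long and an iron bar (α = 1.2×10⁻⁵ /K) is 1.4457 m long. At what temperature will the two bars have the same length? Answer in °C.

L₁(1 + α₁ΔT) = L₂(1 + α₂ΔT) ⇒ ΔT = (L₂ − L₁)/(α₁L₁ − α₂L₂)
L₂ − L₁ = 1.4457 − 1.4426 = 3.10×10⁻³ m
α₁L₁ − α₂L₂ = 1.7×10⁻⁵×1.4426 − 1.2×10⁻⁵×1.4457 = 7.1758×10⁻⁶ m/K
ΔT = 3.10×10⁻³ / 7.1758×10⁻⁶ = 432.008 K
T = 10.7 + 432.008 = 442.708 °C

T = 442.7 °C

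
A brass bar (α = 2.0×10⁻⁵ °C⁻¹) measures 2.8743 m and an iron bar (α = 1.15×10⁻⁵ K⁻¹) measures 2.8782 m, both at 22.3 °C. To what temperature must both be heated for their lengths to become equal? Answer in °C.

Equal length when α₁L₁ΔT − α₂L₂ΔT = L₂ − L₁ = 3.90×10⁻³ m
α₁L₁ = 5.7486×10⁻⁵, α₂L₂ = 3.30993×10⁻⁵ → Δ(αL) = 2.43867×10⁻⁵ m/K
ΔT = 3.90×10⁻³ / 2.43867×10⁻⁵ = 159.923 K, so T = 22.3 + 159.923 = 182.223 °C

T = 182.2 °C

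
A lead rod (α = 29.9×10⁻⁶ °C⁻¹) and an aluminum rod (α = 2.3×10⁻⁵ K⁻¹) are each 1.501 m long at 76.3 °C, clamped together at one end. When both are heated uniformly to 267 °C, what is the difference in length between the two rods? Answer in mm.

ΔT = 190.7 K
lead: ΔL = 29.9×10⁻⁶ × 1.501 m × 190.7 = 8.5586×10⁻³ m = 8.5586 mm
aluminum: ΔL = 2.3×10⁻⁵ × 1.501 m × 190.7 = 6.5835×10⁻³ m = 6.5835 mm
difference = 8.5586 − 6.5835 = 1.9751 mm

1.98 mm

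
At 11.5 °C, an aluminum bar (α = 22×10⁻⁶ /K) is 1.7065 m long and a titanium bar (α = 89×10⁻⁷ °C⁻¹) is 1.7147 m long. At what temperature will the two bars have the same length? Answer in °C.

L₁(1 + α₁ΔT) = L₂(1 + α₂ΔT) ⇒ ΔT = (L₂ − L₁)/(α₁L₁ − α₂L₂)
L₂ − L₁ = 1.7147 − 1.7065 = 8.20×10⁻³ m
α₁L₁ − α₂L₂ = 22×10⁻⁶×1.7065 − 89×10⁻⁷×1.7147 = 2.228217×10⁻⁵ m/K
ΔT = 8.20×10⁻³ / 2.228217×10⁻⁵ = 368.007 K
T = 11.5 + 368.007 = 379.507 °C

T = 379.5 °C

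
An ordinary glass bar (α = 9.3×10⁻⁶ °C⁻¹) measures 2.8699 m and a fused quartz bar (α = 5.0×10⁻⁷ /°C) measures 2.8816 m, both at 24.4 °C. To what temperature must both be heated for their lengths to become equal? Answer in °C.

Equal length when α₁L₁ΔT − α₂L₂ΔT = L₂ − L₁ = 1.17×10⁻² m
α₁L₁ = 2.669007×10⁻⁵, α₂L₂ = 1.4408×10⁻⁶ → Δ(αL) = 2.524927×10⁻⁵ m/K
ΔT = 1.17×10⁻² / 2.524927×10⁻⁵ = 463.380 K, so T = 24.4 + 463.380 = 487.780 °C

T = 487.8 °C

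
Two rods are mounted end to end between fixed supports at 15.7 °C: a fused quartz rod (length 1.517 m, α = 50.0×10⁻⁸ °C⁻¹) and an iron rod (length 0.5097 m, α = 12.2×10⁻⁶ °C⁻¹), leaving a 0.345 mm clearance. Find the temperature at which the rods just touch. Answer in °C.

α₁L₁ = 7.585×10⁻⁷ m/K, α₂L₂ = 6.21834×10⁻⁶ m/K → total 6.97684×10⁻⁶ m/K
ΔT = g/(α₁L₁+α₂L₂) = 3.45×10⁻⁴ / 6.97684×10⁻⁶ = 49.449 K
T = 15.7 + 49.449 = 65.149 °C

T = 65.1 °C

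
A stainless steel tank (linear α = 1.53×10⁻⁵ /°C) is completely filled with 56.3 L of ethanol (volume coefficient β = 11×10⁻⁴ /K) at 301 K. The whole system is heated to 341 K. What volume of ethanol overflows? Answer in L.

The tank also expands: β_container ≈ 3α = 4.59×10⁻⁵ /K
Net overflow = V₀(β_liq − 3α_cont)ΔT
β − 3α = 1.10×10⁻³ − 4.59×10⁻⁵ = 1.0541×10⁻³ /K; ΔT = 40 K
ΔV = 56.3 × 1.0541×10⁻³ × 40 = 2.37 L

2.37 L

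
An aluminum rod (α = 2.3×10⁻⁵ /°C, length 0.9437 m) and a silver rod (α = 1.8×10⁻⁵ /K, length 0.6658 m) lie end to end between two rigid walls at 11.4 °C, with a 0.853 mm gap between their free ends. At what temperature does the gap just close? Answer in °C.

α₁L₁ = 2.17051×10⁻⁵ m/K, α₂L₂ = 1.19844×10⁻⁵ m/K → total 3.36895×10⁻⁵ m/K
ΔT = g/(α₁L₁+α₂L₂) = 8.53×10⁻⁴ / 3.36895×10⁻⁵ = 25.319 K
T = 11.4 + 25.319 = 36.719 °C

T = 36.7 °C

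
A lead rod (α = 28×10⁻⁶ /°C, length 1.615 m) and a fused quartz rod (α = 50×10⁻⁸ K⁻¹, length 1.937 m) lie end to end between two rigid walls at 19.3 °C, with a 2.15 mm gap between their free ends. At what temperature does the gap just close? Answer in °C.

T = 65.8 °C

α₁L₁ = 4.522×10⁻⁵ m/K, α₂L₂ = 9.685×10⁻⁷ m/K → total 4.61885×10⁻⁵ m/K
ΔT = g/(α₁L₁+α₂L₂) = 2.15×10⁻³ / 4.61885×10⁻⁵ = 46.548 K
T = 19.3 + 46.548 = 65.848 °C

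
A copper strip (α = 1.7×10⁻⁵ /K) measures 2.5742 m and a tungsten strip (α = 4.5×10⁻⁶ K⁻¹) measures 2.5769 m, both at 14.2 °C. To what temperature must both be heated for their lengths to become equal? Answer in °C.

T = 98.14 °C

Equal length when α₁L₁ΔT − α₂L₂ΔT = L₂ − L₁ = 2.70×10⁻³ m
α₁L₁ = 4.37614×10⁻⁵, α₂L₂ = 1.159605×10⁻⁵ → Δ(αL) = 3.216535×10⁻⁵ m/K
ΔT = 2.70×10⁻³ / 3.216535×10⁻⁵ = 83.9413 K, so T = 14.2 + 83.9413 = 98.1413 °C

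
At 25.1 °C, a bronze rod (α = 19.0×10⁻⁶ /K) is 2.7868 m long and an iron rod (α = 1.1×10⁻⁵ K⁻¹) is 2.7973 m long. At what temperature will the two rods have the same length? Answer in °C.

Equal length when α₁L₁ΔT − α₂L₂ΔT = L₂ − L₁ = 1.05×10⁻² m
α₁L₁ = 5.29492×10⁻⁵, α₂L₂ = 3.07703×10⁻⁵ → Δ(αL) = 2.21789×10⁻⁵ m/K
ΔT = 1.05×10⁻² / 2.21789×10⁻⁵ = 473.423 K, so T = 25.1 + 473.423 = 498.523 °C

T = 498.5 °C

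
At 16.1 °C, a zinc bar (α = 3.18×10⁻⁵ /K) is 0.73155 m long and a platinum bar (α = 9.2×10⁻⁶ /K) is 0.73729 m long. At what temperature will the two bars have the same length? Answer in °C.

L₁(1 + α₁ΔT) = L₂(1 + α₂ΔT) ⇒ ΔT = (L₂ − L₁)/(α₁L₁ − α₂L₂)
L₂ − L₁ = 0.73729 − 0.73155 = 5.74×10⁻³ m
α₁L₁ − α₂L₂ = 3.18×10⁻⁵×0.73155 − 9.2×10⁻⁶×0.73729 = 1.6480222×10⁻⁵ m/K
ΔT = 5.74×10⁻³ / 1.6480222×10⁻⁵ = 348.296 K
T = 16.1 + 348.296 = 364.396 °C

T = 364.4 °C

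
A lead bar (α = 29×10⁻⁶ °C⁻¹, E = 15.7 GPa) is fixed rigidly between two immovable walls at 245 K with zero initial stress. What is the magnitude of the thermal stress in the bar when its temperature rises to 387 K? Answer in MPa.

Fully constrained: the free strain ε = αΔT is blocked, so σ = Eε = EαΔT.
|ΔT| = 142 K
σ = 15.7×10⁹ × 29×10⁻⁶ × 142 = 6.47×10⁷ Pa

σ = 64.7 MPa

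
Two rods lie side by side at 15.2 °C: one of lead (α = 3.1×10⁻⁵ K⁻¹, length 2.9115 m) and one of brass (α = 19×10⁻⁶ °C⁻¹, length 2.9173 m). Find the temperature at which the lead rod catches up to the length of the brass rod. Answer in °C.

Equal length when α₁L₁ΔT − α₂L₂ΔT = L₂ − L₁ = 5.80×10⁻³ m
α₁L₁ = 9.02565×10⁻⁵, α₂L₂ = 5.54287×10⁻⁵ → Δ(αL) = 3.48278×10⁻⁵ m/K
ΔT = 5.80×10⁻³ / 3.48278×10⁻⁵ = 166.534 K, so T = 15.2 + 166.534 = 181.734 °C

T = 181.7 °C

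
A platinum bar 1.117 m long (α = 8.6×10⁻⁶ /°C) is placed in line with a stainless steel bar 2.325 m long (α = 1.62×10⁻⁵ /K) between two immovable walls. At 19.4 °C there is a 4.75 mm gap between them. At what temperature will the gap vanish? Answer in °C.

Gap closes when ΔL₁ + ΔL₂ = 4.75 mm = 4.75×10⁻³ m
(α₁L₁ + α₂L₂)ΔT = g
α₁L₁ + α₂L₂ = 8.6×10⁻⁶×1.117 + 1.62×10⁻⁵×2.325 = 4.72712×10⁻⁵ m/K
ΔT = 4.75×10⁻³ / 4.72712×10⁻⁵ = 100.48 K
T = 19.4 + 100.48 = 119.88 °C

T = 120 °C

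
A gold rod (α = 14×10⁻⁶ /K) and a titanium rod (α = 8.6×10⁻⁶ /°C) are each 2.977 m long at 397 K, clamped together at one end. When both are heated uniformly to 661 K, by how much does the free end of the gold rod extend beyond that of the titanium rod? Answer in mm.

ΔT = 264 K
gold: ΔL = 14×10⁻⁶ × 2.977 m × 264 = 1.1003×10⁻² m = 11.003 mm
titanium: ΔL = 8.6×10⁻⁶ × 2.977 m × 264 = 6.7590×10⁻³ m = 6.7590 mm
difference = 11.003 − 6.7590 = 4.244 mm

4.24 mm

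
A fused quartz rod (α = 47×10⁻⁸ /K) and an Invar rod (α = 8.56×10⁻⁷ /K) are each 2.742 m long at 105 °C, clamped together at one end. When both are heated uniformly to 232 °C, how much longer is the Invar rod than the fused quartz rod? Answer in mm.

ΔT = 127 K
fused quartz: ΔL = 47×10⁻⁸ × 2.742 m × 127 = 1.6367×10⁻⁴ m = 0.16367 mm
Invar: ΔL = 8.56×10⁻⁷ × 2.742 m × 127 = 2.9809×10⁻⁴ m = 0.29809 mm
difference = 0.29809 − 0.16367 = 0.13442 mm

0.134 mm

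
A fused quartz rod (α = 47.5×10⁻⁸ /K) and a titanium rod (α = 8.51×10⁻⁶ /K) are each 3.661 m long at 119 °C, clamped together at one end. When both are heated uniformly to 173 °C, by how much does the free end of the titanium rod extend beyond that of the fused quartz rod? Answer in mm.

ΔT = 54 K
fused quartz: ΔL = 47.5×10⁻⁸ × 3.661 m × 54 = 9.3905×10⁻⁵ m = 0.093905 mm
titanium: ΔL = 8.51×10⁻⁶ × 3.661 m × 54 = 1.6824×10⁻³ m = 1.6824 mm
difference = 1.6824 − 0.093905 = 1.588495 mm

1.59 mm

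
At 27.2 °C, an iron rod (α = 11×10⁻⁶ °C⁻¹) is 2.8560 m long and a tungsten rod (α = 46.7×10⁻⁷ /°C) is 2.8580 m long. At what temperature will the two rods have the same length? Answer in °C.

L₁(1 + α₁ΔT) = L₂(1 + α₂ΔT) ⇒ ΔT = (L₂ − L₁)/(α₁L₁ − α₂L₂)
L₂ − L₁ = 2.8580 − 2.8560 = 2.00×10⁻³ m
α₁L₁ − α₂L₂ = 11×10⁻⁶×2.8560 − 46.7×10⁻⁷×2.8580 = 1.806914×10⁻⁵ m/K
ΔT = 2.00×10⁻³ / 1.806914×10⁻⁵ = 110.686 K
T = 27.2 + 110.686 = 137.886 °C

T = 137.9 °C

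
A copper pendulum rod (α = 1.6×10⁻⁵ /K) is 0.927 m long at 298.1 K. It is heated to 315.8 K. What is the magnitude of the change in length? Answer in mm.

ΔL = 0.263 mm

|ΔT| = |315.8 − 298.1| = 17.7 K
ΔL = αL₀ΔT = (1.6×10⁻⁵)(0.927)(17.7) = 2.63×10⁻⁴ m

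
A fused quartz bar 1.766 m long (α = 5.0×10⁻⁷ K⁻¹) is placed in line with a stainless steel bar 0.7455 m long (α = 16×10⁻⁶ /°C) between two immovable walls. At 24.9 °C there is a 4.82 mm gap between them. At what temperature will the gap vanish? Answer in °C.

α₁L₁ = 8.830×10⁻⁷ m/K, α₂L₂ = 1.1928×10⁻⁵ m/K → total 1.2811×10⁻⁵ m/K
ΔT = g/(α₁L₁+α₂L₂) = 4.82×10⁻³ / 1.2811×10⁻⁵ = 376.24 K
T = 24.9 + 376.24 = 401.14 °C

T = 401 °C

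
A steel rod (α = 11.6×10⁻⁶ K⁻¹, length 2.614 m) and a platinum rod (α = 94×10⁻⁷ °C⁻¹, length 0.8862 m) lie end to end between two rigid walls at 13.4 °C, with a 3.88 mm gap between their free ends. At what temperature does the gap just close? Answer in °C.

T = 114 °C

Gap closes when ΔL₁ + ΔL₂ = 3.88 mm = 3.88×10⁻³ m
(α₁L₁ + α₂L₂)ΔT = g
α₁L₁ + α₂L₂ = 11.6×10⁻⁶×2.614 + 94×10⁻⁷×0.8862 = 3.865268×10⁻⁵ m/K
ΔT = 3.88×10⁻³ / 3.865268×10⁻⁵ = 100.38 K
T = 13.4 + 100.38 = 113.78 °C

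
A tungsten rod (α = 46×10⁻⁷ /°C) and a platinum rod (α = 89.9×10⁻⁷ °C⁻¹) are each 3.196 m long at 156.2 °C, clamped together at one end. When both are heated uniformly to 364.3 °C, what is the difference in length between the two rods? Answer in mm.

ΔT = 208.1 K
tungsten: ΔL = 46×10⁻⁷ × 3.196 m × 208.1 = 3.0594×10⁻³ m = 3.0594 mm
platinum: ΔL = 89.9×10⁻⁷ × 3.196 m × 208.1 = 5.9791×10⁻³ m = 5.9791 mm
difference = 5.9791 − 3.0594 = 2.9197 mm

2.92 mm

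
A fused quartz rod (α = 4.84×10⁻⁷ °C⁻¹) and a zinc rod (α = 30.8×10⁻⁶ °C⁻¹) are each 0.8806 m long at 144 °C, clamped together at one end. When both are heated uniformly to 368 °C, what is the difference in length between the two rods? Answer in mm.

5.98 mm

ΔT = 224 K
fused quartz: ΔL = 4.84×10⁻⁷ × 0.8806 m × 224 = 9.5471×10⁻⁵ m = 0.095471 mm
zinc: ΔL = 30.8×10⁻⁶ × 0.8806 m × 224 = 6.0754×10⁻³ m = 6.0754 mm
difference = 6.0754 − 0.095471 = 5.979929 mm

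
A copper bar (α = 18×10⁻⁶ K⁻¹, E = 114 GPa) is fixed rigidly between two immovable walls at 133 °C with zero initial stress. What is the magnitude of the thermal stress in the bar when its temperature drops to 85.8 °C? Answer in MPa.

σ = 96.9 MPa

Fully constrained: the free strain ε = αΔT is blocked, so σ = Eε = EαΔT.
|ΔT| = 47.2 K
σ = 114×10⁹ × 18×10⁻⁶ × 47.2 = 9.69×10⁷ Pa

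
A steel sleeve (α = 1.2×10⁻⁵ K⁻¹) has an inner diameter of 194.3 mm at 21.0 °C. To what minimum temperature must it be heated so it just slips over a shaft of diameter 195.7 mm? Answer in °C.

T = 621 °C

Required Δd = 195.7 − 194.3 = 1.4 mm
Δd = αd₀ΔT ⇒ ΔT = Δd/(αd₀) = 1.4 / (1.2×10⁻⁵ × 194.3) = 600.45 K
T_min = 21.0 + 600.45 = 621.45 °C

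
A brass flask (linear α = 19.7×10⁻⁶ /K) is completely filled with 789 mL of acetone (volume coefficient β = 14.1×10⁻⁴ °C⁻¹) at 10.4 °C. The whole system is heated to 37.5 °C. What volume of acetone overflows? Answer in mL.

The flask also expands: β_container ≈ 3α = 5.91×10⁻⁵ /K
Net overflow = V₀(β_liq − 3α_cont)ΔT
β − 3α = 1.41×10⁻³ − 5.91×10⁻⁵ = 1.3509×10⁻³ /K; ΔT = 27.1 K
ΔV = 789 × 1.3509×10⁻³ × 27.1 = 28.9 mL

28.9 mL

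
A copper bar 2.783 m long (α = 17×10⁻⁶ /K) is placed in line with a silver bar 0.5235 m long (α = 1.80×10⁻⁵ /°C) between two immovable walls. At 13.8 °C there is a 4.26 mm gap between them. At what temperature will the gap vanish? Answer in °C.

Gap closes when ΔL₁ + ΔL₂ = 4.26 mm = 4.26×10⁻³ m
(α₁L₁ + α₂L₂)ΔT = g
α₁L₁ + α₂L₂ = 17×10⁻⁶×2.783 + 1.80×10⁻⁵×0.5235 = 5.6734×10⁻⁵ m/K
ΔT = 4.26×10⁻³ / 5.6734×10⁻⁵ = 75.087 K
T = 13.8 + 75.087 = 88.887 °C

T = 88.9 °C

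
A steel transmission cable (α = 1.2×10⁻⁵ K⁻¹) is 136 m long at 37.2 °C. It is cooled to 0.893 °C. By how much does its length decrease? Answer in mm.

|ΔT| = |0.893 − 37.2| = 36.307 K
ΔL = αL₀ΔT = (1.2×10⁻⁵)(136)(36.307) = 5.93×10⁻² m

ΔL = 59.3 mm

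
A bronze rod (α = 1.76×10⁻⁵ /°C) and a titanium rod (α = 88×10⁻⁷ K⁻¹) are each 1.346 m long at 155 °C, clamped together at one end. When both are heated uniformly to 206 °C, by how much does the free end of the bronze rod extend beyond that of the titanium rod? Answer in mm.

ΔT = 51 K
bronze: ΔL = 1.76×10⁻⁵ × 1.346 m × 51 = 1.2082×10⁻³ m = 1.2082 mm
titanium: ΔL = 88×10⁻⁷ × 1.346 m × 51 = 6.0408×10⁻⁴ m = 0.60408 mm
difference = 1.2082 − 0.60408 = 0.60412 mm

0.604 mm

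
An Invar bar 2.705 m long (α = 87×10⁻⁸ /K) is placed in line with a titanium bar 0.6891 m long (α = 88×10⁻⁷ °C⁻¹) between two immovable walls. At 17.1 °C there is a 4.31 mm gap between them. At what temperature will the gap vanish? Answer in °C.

T = 529 °C

α₁L₁ = 2.35335×10⁻⁶ m/K, α₂L₂ = 6.06408×10⁻⁶ m/K → total 8.41743×10⁻⁶ m/K
ΔT = g/(α₁L₁+α₂L₂) = 4.31×10⁻³ / 8.41743×10⁻⁶ = 512.03 K
T = 17.1 + 512.03 = 529.13 °C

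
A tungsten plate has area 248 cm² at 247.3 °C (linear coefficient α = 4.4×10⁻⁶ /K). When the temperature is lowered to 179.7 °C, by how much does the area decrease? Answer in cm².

ΔA = 0.148 cm²

Area coefficient ≈ 2α; |ΔT| = 67.6 K
ΔA = 2αA₀ΔT = 2(4.4×10⁻⁶)(248)(67.6) = 0.148 cm²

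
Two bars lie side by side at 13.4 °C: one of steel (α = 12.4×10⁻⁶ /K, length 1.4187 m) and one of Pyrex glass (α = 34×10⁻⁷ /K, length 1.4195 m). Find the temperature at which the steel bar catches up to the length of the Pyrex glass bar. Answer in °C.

T = 76.07 °C

Equal length when α₁L₁ΔT − α₂L₂ΔT = L₂ − L₁ = 8.00×10⁻⁴ m
α₁L₁ = 1.759188×10⁻⁵, α₂L₂ = 4.8263×10⁻⁶ → Δ(αL) = 1.276558×10⁻⁵ m/K
ΔT = 8.00×10⁻⁴ / 1.276558×10⁻⁵ = 62.6685 K, so T = 13.4 + 62.6685 = 76.0685 °C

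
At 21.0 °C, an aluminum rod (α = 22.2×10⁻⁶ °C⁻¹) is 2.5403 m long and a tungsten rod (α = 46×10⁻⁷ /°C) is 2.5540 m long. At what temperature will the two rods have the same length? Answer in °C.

Equal length when α₁L₁ΔT − α₂L₂ΔT = L₂ − L₁ = 1.37×10⁻² m
α₁L₁ = 5.639466×10⁻⁵, α₂L₂ = 1.17484×10⁻⁵ → Δ(αL) = 4.464626×10⁻⁵ m/K
ΔT = 1.37×10⁻² / 4.464626×10⁻⁵ = 306.857 K, so T = 21.0 + 306.857 = 327.857 °C

T = 327.9 °C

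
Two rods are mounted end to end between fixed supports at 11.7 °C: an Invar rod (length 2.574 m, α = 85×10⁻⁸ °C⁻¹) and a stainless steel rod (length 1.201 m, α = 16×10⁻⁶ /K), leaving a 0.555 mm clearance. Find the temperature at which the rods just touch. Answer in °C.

T = 37.6 °C

α₁L₁ = 2.1879×10⁻⁶ m/K, α₂L₂ = 1.9216×10⁻⁵ m/K → total 2.14039×10⁻⁵ m/K
ΔT = g/(α₁L₁+α₂L₂) = 5.55×10⁻⁴ / 2.14039×10⁻⁵ = 25.930 K
T = 11.7 + 25.930 = 37.630 °C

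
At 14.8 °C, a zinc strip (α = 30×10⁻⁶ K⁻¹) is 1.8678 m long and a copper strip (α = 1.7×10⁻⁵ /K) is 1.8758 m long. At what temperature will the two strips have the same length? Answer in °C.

L₁(1 + α₁ΔT) = L₂(1 + α₂ΔT) ⇒ ΔT = (L₂ − L₁)/(α₁L₁ − α₂L₂)
L₂ − L₁ = 1.8758 − 1.8678 = 8.00×10⁻³ m
α₁L₁ − α₂L₂ = 30×10⁻⁶×1.8678 − 1.7×10⁻⁵×1.8758 = 2.41454×10⁻⁵ m/K
ΔT = 8.00×10⁻³ / 2.41454×10⁻⁵ = 331.326 K
T = 14.8 + 331.326 = 346.126 °C

T = 346.1 °C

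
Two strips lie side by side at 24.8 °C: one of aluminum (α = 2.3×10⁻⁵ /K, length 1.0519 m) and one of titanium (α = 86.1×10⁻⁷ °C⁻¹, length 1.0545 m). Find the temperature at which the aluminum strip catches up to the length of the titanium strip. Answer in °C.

L₁(1 + α₁ΔT) = L₂(1 + α₂ΔT) ⇒ ΔT = (L₂ − L₁)/(α₁L₁ − α₂L₂)
L₂ − L₁ = 1.0545 − 1.0519 = 2.60×10⁻³ m
α₁L₁ − α₂L₂ = 2.3×10⁻⁵×1.0519 − 86.1×10⁻⁷×1.0545 = 1.5114455×10⁻⁵ m/K
ΔT = 2.60×10⁻³ / 1.5114455×10⁻⁵ = 172.021 K
T = 24.8 + 172.021 = 196.821 °C

T = 196.8 °C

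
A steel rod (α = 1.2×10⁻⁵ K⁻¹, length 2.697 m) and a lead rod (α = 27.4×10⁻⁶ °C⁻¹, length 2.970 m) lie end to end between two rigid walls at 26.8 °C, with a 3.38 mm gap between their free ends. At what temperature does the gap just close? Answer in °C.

Gap closes when ΔL₁ + ΔL₂ = 3.38 mm = 3.38×10⁻³ m
(α₁L₁ + α₂L₂)ΔT = g
α₁L₁ + α₂L₂ = 1.2×10⁻⁵×2.697 + 27.4×10⁻⁶×2.970 = 1.13742×10⁻⁴ m/K
ΔT = 3.38×10⁻³ / 1.13742×10⁻⁴ = 29.716 K
T = 26.8 + 29.716 = 56.516 °C

T = 56.5 °C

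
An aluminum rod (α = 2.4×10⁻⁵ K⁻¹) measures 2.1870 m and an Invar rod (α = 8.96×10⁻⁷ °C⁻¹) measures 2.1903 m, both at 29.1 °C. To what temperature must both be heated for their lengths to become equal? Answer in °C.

L₁(1 + α₁ΔT) = L₂(1 + α₂ΔT) ⇒ ΔT = (L₂ − L₁)/(α₁L₁ − α₂L₂)
L₂ − L₁ = 2.1903 − 2.1870 = 3.30×10⁻³ m
α₁L₁ − α₂L₂ = 2.4×10⁻⁵×2.1870 − 8.96×10⁻⁷×2.1903 = 5.05254912×10⁻⁵ m/K
ΔT = 3.30×10⁻³ / 5.05254912×10⁻⁵ = 65.3136 K
T = 29.1 + 65.3136 = 94.4136 °C

T = 94.41 °C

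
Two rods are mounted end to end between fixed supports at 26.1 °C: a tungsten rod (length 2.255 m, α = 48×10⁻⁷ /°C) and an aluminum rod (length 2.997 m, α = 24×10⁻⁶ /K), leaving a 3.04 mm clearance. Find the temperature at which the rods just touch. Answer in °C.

Gap closes when ΔL₁ + ΔL₂ = 3.04 mm = 3.04×10⁻³ m
(α₁L₁ + α₂L₂)ΔT = g
α₁L₁ + α₂L₂ = 48×10⁻⁷×2.255 + 24×10⁻⁶×2.997 = 8.2752×10⁻⁵ m/K
ΔT = 3.04×10⁻³ / 8.2752×10⁻⁵ = 36.736 K
T = 26.1 + 36.736 = 62.836 °C

T = 62.8 °C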